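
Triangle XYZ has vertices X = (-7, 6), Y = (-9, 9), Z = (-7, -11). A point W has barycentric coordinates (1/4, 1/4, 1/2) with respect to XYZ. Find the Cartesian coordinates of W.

(-15/2, -7/4)

W = (1/4)·X + (1/4)·Y + (1/2)·Z.
x-coordinate: (1/4)·(-7) + (1/4)·(-9) + (1/2)·(-7) = -15/2.
y-coordinate: (1/4)·6 + (1/4)·9 + (1/2)·(-11) = -7/4.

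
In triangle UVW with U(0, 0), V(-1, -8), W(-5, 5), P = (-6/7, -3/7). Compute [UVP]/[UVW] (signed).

[UVW] = ½·(0·(-8−5) + (-1)·(5−0) + (-5)·(0−(-8))) = ½·(0 − 5 − 40) = -45/2.
[UVP] = ½·(0·(-8−(-3/7)) + (-1)·(-3/7−0) + (-6/7)·(0−(-8))) = ½·(0 + 3/7 − 48/7) = -45/14, so the ratio is (-45/14)/(-45/2) = 1/7.

1/7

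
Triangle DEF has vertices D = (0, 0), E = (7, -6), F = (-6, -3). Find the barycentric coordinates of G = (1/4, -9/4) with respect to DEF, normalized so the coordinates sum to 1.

(1/2, 1/4, 1/4)

Signed area of the reference triangle: [DEF] = ½·(0·(-6−(-3)) + 7·(-3−0) + (-6)·(0−(-6))) = ½·(0 − 21 − 36) = -57/2.
[GEF] = ½·((1/4)·(-6−(-3)) + 7·(-3−(-9/4)) + (-6)·(-9/4−(-6))) = ½·(-3/4 − 21/4 − 45/2) = -57/4, so the D-coordinate is (-57/4)/(-57/2) = 1/2.
[DGF] = ½·(0·(-9/4−(-3)) + (1/4)·(-3−0) + (-6)·(0−(-9/4))) = ½·(0 − 3/4 − 27/2) = -57/8, so the E-coordinate is 1/4.
[DEG] = ½·(0·(-6−(-9/4)) + 7·(-9/4−0) + (1/4)·(0−(-6))) = ½·(0 − 63/4 + 3/2) = -57/8, so the F-coordinate is 1/4.
Check: 1/2 + 1/4 + 1/4 = 1.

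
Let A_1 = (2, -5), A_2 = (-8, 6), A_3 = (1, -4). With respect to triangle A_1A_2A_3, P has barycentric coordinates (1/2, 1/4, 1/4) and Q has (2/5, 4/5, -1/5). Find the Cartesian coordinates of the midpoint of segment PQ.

(-131/40, 4/5)

Barycentric coordinates of the midpoint are the average: (9/20, 21/40, 1/40).
Converting: (9/20)·A_1 + (21/40)·A_2 + (1/40)·A_3 = (-131/40, 4/5).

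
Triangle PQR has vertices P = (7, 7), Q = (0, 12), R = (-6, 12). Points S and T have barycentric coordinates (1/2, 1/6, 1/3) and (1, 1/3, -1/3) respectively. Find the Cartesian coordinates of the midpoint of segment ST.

Barycentric coordinates of the midpoint are the average: (3/4, 1/4, 0).
Converting: (3/4)·P + (1/4)·Q + 0·R = (21/4, 33/4).

(21/4, 33/4)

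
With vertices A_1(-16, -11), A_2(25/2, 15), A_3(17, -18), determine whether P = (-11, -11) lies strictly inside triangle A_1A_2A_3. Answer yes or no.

yes

Barycentric coordinates of P: (119/141, 14/423, 52/423).
The three coordinates are positive, positive, positive; a point is interior exactly when all three are positive.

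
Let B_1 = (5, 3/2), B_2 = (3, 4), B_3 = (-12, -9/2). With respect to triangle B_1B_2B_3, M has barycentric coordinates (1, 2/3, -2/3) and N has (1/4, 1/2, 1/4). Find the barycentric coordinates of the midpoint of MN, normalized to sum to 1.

Since both coordinate triples sum to 1, the midpoint's barycentrics are the componentwise average.
(1+1/4)/2 = 5/8; similarly 7/12 and -5/24.

(5/8, 7/12, -5/24)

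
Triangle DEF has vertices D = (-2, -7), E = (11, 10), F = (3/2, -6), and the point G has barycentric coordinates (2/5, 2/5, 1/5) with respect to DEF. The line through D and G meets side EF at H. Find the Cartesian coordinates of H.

Line DG meets EF where the D-coordinate vanishes; zeroing G's D-weight and renormalizing leaves E, F-weights 2/5 : 1/5 → (2/3, 1/3).
So H = (2/3)·E + (1/3)·F = (47/6, 14/3).

(47/6, 14/3)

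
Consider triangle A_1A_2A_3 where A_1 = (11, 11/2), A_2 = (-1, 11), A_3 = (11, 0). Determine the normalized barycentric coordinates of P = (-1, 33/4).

Signed area of the reference triangle: [A_1A_2A_3] = ½·(11·(11−0) + (-1)·(0−(11/2)) + 11·(11/2−11)) = ½·(121 + 11/2 − 121/2) = 33.
[PA_2A_3] = ½·((-1)·(11−0) + (-1)·(0−(33/4)) + 11·(33/4−11)) = ½·(-11 + 33/4 − 121/4) = -33/2, so the A_1-coordinate is (-33/2)/33 = -1/2.
[A_1PA_3] = ½·(11·(33/4−0) + (-1)·(0−(11/2)) + 11·(11/2−(33/4))) = ½·(363/4 + 11/2 − 121/4) = 33, so the A_2-coordinate is 1.
[A_1A_2P] = ½·(11·(11−(33/4)) + (-1)·(33/4−(11/2)) + (-1)·(11/2−11)) = ½·(121/4 − 11/4 + 11/2) = 33/2, so the A_3-coordinate is 1/2.

(-1/2, 1, 1/2)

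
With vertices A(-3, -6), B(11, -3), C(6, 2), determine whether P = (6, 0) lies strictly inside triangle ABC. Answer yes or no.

yes

Barycentric coordinates of P: (2/17, 18/85, 57/85).
The three coordinates are positive, positive, positive; a point is interior exactly when all three are positive.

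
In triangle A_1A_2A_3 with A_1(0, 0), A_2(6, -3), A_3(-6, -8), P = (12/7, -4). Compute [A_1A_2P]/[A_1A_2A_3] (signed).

2/7

[A_1A_2A_3] = ½·(0·(-3−(-8)) + 6·(-8−0) + (-6)·(0−(-3))) = ½·(0 − 48 − 18) = -33.
[A_1A_2P] = ½·(0·(-3−(-4)) + 6·(-4−0) + (12/7)·(0−(-3))) = ½·(0 − 24 + 36/7) = -66/7, so the ratio is (-66/7)/(-33) = 2/7.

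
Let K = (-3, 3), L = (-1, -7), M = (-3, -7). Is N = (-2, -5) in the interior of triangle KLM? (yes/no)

Barycentric coordinates of N: (1/5, 1/2, 3/10).
The three coordinates are positive, positive, positive; a point is interior exactly when all three are positive.

yes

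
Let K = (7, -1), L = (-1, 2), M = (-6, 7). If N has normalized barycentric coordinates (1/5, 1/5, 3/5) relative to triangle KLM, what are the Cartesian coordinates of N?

N = (1/5)·K + (1/5)·L + (3/5)·M.
x-coordinate: (1/5)·7 + (1/5)·(-1) + (3/5)·(-6) = -12/5.
y-coordinate: (1/5)·(-1) + (1/5)·2 + (3/5)·7 = 22/5.

(-12/5, 22/5)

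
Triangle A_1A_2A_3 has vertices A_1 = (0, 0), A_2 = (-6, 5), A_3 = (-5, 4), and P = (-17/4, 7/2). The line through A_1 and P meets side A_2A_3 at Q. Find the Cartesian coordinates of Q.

(-17/3, 14/3)

Barycentric coordinates of P with respect to A_1A_2A_3: (1/4, 1/2, 1/4).
On side A_2A_3 the A_1-coordinate is zero; dropping P's A_1-weight 1/4 and renormalizing the remaining 1/2 : 1/4 gives weights 2/3, 1/3 on A_2, A_3.
Q = (2/3)·(-6, 5) + (1/3)·(-5, 4) = (-17/3, 14/3).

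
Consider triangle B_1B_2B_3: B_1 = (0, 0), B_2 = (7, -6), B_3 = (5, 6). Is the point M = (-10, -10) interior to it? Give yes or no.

Barycentric coordinates of M: (53/18, -5/36, -65/36).
The three coordinates are positive, negative, negative; a point is interior exactly when all three are positive.

no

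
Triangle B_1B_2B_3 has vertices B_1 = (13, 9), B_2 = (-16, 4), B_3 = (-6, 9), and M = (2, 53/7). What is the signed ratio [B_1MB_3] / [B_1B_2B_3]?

[B_1B_2B_3] = ½·(13·(4−9) + (-16)·(9−9) + (-6)·(9−4)) = ½·(-65 + 0 − 30) = -95/2.
[B_1MB_3] = ½·(13·(53/7−9) + 2·(9−9) + (-6)·(9−(53/7))) = ½·(-130/7 + 0 − 60/7) = -95/7, so the ratio is (-95/7)/(-95/2) = 2/7.

2/7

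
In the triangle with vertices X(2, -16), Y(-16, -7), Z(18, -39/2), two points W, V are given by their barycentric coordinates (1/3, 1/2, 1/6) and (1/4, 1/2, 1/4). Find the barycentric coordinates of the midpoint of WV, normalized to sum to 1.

(7/24, 1/2, 5/24)

Since both coordinate triples sum to 1, the midpoint's barycentrics are the componentwise average.
(1/3+1/4)/2 = 7/24; similarly 1/2 and 5/24.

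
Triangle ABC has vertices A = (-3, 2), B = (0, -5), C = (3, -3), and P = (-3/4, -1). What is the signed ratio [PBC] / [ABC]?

1/2

[ABC] = ½·((-3)·(-5−(-3)) + 0·(-3−2) + 3·(2−(-5))) = ½·(6 + 0 + 21) = 27/2.
[PBC] = ½·((-3/4)·(-5−(-3)) + 0·(-3−(-1)) + 3·(-1−(-5))) = ½·(3/2 + 0 + 12) = 27/4, so the ratio is (27/4)/(27/2) = 1/2.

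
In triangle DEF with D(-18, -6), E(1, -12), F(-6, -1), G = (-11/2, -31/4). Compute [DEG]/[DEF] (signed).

[DEF] = ½·((-18)·(-12−(-1)) + 1·(-1−(-6)) + (-6)·(-6−(-12))) = ½·(198 + 5 − 36) = 167/2.
[DEG] = ½·((-18)·(-12−(-31/4)) + 1·(-31/4−(-6)) + (-11/2)·(-6−(-12))) = ½·(153/2 − 7/4 − 33) = 167/8, so the ratio is (167/8)/(167/2) = 1/4.

1/4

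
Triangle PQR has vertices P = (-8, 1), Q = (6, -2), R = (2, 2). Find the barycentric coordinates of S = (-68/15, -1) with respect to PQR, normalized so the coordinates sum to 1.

Signed area of the reference triangle: [PQR] = ½·((-8)·(-2−2) + 6·(2−1) + 2·(1−(-2))) = ½·(32 + 6 + 6) = 22.
[SQR] = ½·((-68/15)·(-2−2) + 6·(2−(-1)) + 2·(-1−(-2))) = ½·(272/15 + 18 + 2) = 286/15, so the P-coordinate is (286/15)/22 = 13/15.
[PSR] = ½·((-8)·(-1−2) + (-68/15)·(2−1) + 2·(1−(-1))) = ½·(24 − 68/15 + 4) = 176/15, so the Q-coordinate is 8/15.
[PQS] = ½·((-8)·(-2−(-1)) + 6·(-1−1) + (-68/15)·(1−(-2))) = ½·(8 − 12 − 68/5) = -44/5, so the R-coordinate is -2/5.

(13/15, 8/15, -2/5)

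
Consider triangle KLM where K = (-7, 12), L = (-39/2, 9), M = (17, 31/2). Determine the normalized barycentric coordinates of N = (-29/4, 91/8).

(1/4, 1/2, 1/4)

Signed area of the reference triangle: [KLM] = ½·((-7)·(9−(31/2)) + (-39/2)·(31/2−12) + 17·(12−9)) = ½·(91/2 − 273/4 + 51) = 113/8.
[NLM] = ½·((-29/4)·(9−(31/2)) + (-39/2)·(31/2−(91/8)) + 17·(91/8−9)) = ½·(377/8 − 1287/16 + 323/8) = 113/32, so the K-coordinate is (113/32)/(113/8) = 1/4.
[KNM] = ½·((-7)·(91/8−(31/2)) + (-29/4)·(31/2−12) + 17·(12−(91/8))) = ½·(231/8 − 203/8 + 85/8) = 113/16, so the L-coordinate is 1/2.
[KLN] = ½·((-7)·(9−(91/8)) + (-39/2)·(91/8−12) + (-29/4)·(12−9)) = ½·(133/8 + 195/16 − 87/4) = 113/32, so the M-coordinate is 1/4.
Check: 1/4 + 1/2 + 1/4 = 1.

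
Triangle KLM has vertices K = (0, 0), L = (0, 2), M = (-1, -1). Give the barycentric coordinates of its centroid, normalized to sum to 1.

The centroid is the average of the vertices, so each weight is 1/3.

(1/3, 1/3, 1/3)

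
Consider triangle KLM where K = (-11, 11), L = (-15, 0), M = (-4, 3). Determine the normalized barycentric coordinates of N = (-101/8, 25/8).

Signed area of the reference triangle: [KLM] = ½·((-11)·(0−3) + (-15)·(3−11) + (-4)·(11−0)) = ½·(33 + 120 − 44) = 109/2.
[NLM] = ½·((-101/8)·(0−3) + (-15)·(3−(25/8)) + (-4)·(25/8−0)) = ½·(303/8 + 15/8 − 25/2) = 109/8, so the K-coordinate is (109/8)/(109/2) = 1/4.
[KNM] = ½·((-11)·(25/8−3) + (-101/8)·(3−11) + (-4)·(11−(25/8))) = ½·(-11/8 + 101 − 63/2) = 545/16, so the L-coordinate is 5/8.
[KLN] = ½·((-11)·(0−(25/8)) + (-15)·(25/8−11) + (-101/8)·(11−0)) = ½·(275/8 + 945/8 − 1111/8) = 109/16, so the M-coordinate is 1/8.
Check: 1/4 + 5/8 + 1/8 = 1.

(1/4, 5/8, 1/8)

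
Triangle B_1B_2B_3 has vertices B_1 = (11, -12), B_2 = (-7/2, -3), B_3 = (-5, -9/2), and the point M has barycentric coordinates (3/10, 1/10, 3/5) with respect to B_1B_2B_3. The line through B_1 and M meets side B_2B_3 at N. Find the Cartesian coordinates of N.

(-67/14, -30/7)

Line B_1M meets B_2B_3 where the B_1-coordinate vanishes; zeroing M's B_1-weight and renormalizing leaves B_2, B_3-weights 1/10 : 3/5 → (1/7, 6/7).
So N = (1/7)·B_2 + (6/7)·B_3 = (-67/14, -30/7).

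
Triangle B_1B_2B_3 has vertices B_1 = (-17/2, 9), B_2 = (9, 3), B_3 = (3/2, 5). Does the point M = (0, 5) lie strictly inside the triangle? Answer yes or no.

Barycentric coordinates of M: (-3/10, -3/5, 19/10).
The three coordinates are negative, negative, positive; a point is interior exactly when all three are positive.

no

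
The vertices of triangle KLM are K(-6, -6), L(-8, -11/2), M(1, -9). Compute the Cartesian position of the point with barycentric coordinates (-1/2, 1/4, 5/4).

N = (-1/2)·K + (1/4)·L + (5/4)·M.
x-coordinate: (-1/2)·(-6) + (1/4)·(-8) + (5/4)·1 = 9/4.
y-coordinate: (-1/2)·(-6) + (1/4)·(-11/2) + (5/4)·(-9) = -77/8.

(9/4, -77/8)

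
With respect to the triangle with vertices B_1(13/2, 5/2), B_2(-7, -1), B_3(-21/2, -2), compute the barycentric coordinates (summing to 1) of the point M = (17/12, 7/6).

Signed area of the reference triangle: [B_1B_2B_3] = ½·((13/2)·(-1−(-2)) + (-7)·(-2−(5/2)) + (-21/2)·(5/2−(-1))) = ½·(13/2 + 63/2 − 147/4) = 5/8.
[MB_2B_3] = ½·((17/12)·(-1−(-2)) + (-7)·(-2−(7/6)) + (-21/2)·(7/6−(-1))) = ½·(17/12 + 133/6 − 91/4) = 5/12, so the B_1-coordinate is (5/12)/(5/8) = 2/3.
[B_1MB_3] = ½·((13/2)·(7/6−(-2)) + (17/12)·(-2−(5/2)) + (-21/2)·(5/2−(7/6))) = ½·(247/12 − 51/8 − 14) = 5/48, so the B_2-coordinate is 1/6.
[B_1B_2M] = ½·((13/2)·(-1−(7/6)) + (-7)·(7/6−(5/2)) + (17/12)·(5/2−(-1))) = ½·(-169/12 + 28/3 + 119/24) = 5/48, so the B_3-coordinate is 1/6.

(2/3, 1/6, 1/6)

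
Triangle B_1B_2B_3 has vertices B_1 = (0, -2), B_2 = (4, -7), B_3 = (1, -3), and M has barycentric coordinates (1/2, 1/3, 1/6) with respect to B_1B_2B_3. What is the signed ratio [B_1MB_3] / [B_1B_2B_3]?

1/3

The signed ratio [B_1MB_3]/[B_1B_2B_3] equals the barycentric coordinate of M at vertex B_2, which is 1/3.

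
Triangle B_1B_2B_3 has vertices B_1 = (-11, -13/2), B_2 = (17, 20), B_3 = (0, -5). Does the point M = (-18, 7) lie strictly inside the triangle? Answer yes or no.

Barycentric coordinates of M: (1308/499, 318/499, -1127/499).
The three coordinates are positive, positive, negative; a point is interior exactly when all three are positive.

no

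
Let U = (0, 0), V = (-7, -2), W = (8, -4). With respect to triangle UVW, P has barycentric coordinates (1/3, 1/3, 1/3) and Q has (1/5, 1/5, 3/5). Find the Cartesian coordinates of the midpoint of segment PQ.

Barycentric coordinates of the midpoint are the average: (4/15, 4/15, 7/15).
Converting: (4/15)·U + (4/15)·V + (7/15)·W = (28/15, -12/5).

(28/15, -12/5)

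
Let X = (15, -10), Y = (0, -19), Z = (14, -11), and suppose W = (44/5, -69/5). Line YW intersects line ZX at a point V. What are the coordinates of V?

Barycentric coordinates of W with respect to XYZ: (2/5, 2/5, 1/5).
On side ZX the Y-coordinate is zero; dropping W's Y-weight 2/5 and renormalizing the remaining 1/5 : 2/5 gives weights 1/3, 2/3 on Z, X.
V = (1/3)·(14, -11) + (2/3)·(15, -10) = (44/3, -31/3).

(44/3, -31/3)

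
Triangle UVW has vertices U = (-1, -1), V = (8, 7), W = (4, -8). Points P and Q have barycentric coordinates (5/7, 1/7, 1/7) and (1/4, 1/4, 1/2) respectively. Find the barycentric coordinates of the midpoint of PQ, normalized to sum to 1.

(27/56, 11/56, 9/28)

Since both coordinate triples sum to 1, the midpoint's barycentrics are the componentwise average.
(5/7+1/4)/2 = 27/56; similarly 11/56 and 9/28.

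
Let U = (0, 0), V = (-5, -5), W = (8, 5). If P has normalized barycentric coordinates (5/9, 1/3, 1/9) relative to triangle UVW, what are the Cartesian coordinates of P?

(-7/9, -10/9)

P = (5/9)·U + (1/3)·V + (1/9)·W.
x-coordinate: (5/9)·0 + (1/3)·(-5) + (1/9)·8 = -7/9.
y-coordinate: (5/9)·0 + (1/3)·(-5) + (1/9)·5 = -10/9.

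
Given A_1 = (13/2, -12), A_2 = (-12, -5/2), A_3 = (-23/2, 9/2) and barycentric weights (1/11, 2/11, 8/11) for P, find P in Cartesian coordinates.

P = (1/11)·A_1 + (2/11)·A_2 + (8/11)·A_3.
x-coordinate: (1/11)·(13/2) + (2/11)·(-12) + (8/11)·(-23/2) = -219/22.
y-coordinate: (1/11)·(-12) + (2/11)·(-5/2) + (8/11)·(9/2) = 19/11.

(-219/22, 19/11)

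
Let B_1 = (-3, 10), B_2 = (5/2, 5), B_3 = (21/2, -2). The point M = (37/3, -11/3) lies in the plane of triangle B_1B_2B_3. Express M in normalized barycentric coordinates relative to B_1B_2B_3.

Signed area of the reference triangle: [B_1B_2B_3] = ½·((-3)·(5−(-2)) + (5/2)·(-2−10) + (21/2)·(10−5)) = ½·(-21 − 30 + 105/2) = 3/4.
[MB_2B_3] = ½·((37/3)·(5−(-2)) + (5/2)·(-2−(-11/3)) + (21/2)·(-11/3−5)) = ½·(259/3 + 25/6 − 91) = -1/4, so the B_1-coordinate is (-1/4)/(3/4) = -1/3.
[B_1MB_3] = ½·((-3)·(-11/3−(-2)) + (37/3)·(-2−10) + (21/2)·(10−(-11/3))) = ½·(5 − 148 + 287/2) = 1/4, so the B_2-coordinate is 1/3.
[B_1B_2M] = ½·((-3)·(5−(-11/3)) + (5/2)·(-11/3−10) + (37/3)·(10−5)) = ½·(-26 − 205/6 + 185/3) = 3/4, so the B_3-coordinate is 1.

(-1/3, 1/3, 1)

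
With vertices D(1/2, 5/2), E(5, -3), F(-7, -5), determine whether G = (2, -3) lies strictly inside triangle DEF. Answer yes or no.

Barycentric coordinates of G: (2/25, 7/10, 11/50).
The three coordinates are positive, positive, positive; a point is interior exactly when all three are positive.

yes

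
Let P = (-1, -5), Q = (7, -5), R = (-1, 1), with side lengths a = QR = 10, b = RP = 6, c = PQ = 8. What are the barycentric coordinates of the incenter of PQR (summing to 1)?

(5/12, 1/4, 1/3)

The incenter has barycentric coordinates proportional to the opposite side lengths: (10 : 6 : 8).
Normalizing by 10+6+8 = 24 gives (5/12, 1/4, 1/3).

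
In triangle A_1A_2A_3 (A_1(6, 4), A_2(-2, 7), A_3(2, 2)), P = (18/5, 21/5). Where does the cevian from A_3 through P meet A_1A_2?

(4, 19/4)

Barycentric coordinates of P with respect to A_1A_2A_3: (3/5, 1/5, 1/5).
On side A_1A_2 the A_3-coordinate is zero; dropping P's A_3-weight 1/5 and renormalizing the remaining 3/5 : 1/5 gives weights 3/4, 1/4 on A_1, A_2.
Q = (3/4)·(6, 4) + (1/4)·(-2, 7) = (4, 19/4).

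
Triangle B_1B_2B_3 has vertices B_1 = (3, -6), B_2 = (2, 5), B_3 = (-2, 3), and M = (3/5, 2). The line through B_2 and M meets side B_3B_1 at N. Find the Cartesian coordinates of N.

Barycentric coordinates of M with respect to B_1B_2B_3: (1/5, 2/5, 2/5).
On side B_3B_1 the B_2-coordinate is zero; dropping M's B_2-weight 2/5 and renormalizing the remaining 2/5 : 1/5 gives weights 2/3, 1/3 on B_3, B_1.
N = (2/3)·(-2, 3) + (1/3)·(3, -6) = (-1/3, 0).

(-1/3, 0)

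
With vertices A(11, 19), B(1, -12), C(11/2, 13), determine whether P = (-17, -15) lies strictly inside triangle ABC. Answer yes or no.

no

Barycentric coordinates of P: (-873/221, 38/221, 1056/221).
The three coordinates are negative, positive, positive; a point is interior exactly when all three are positive.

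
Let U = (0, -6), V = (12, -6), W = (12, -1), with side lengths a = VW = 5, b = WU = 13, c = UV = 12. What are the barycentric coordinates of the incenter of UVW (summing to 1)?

(1/6, 13/30, 2/5)

The incenter has barycentric coordinates proportional to the opposite side lengths: (5 : 13 : 12).
Normalizing by 5+13+12 = 30 gives (1/6, 13/30, 2/5).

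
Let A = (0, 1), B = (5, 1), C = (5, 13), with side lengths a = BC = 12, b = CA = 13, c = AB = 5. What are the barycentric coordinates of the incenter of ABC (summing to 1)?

(2/5, 13/30, 1/6)

The incenter has barycentric coordinates proportional to the opposite side lengths: (12 : 13 : 5).
Normalizing by 12+13+5 = 30 gives (2/5, 13/30, 1/6).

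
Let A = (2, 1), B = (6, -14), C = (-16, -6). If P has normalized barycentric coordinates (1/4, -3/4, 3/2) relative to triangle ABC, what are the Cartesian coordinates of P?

(-28, 7/4)

P = (1/4)·A + (-3/4)·B + (3/2)·C.
x-coordinate: (1/4)·2 + (-3/4)·6 + (3/2)·(-16) = -28.
y-coordinate: (1/4)·1 + (-3/4)·(-14) + (3/2)·(-6) = 7/4.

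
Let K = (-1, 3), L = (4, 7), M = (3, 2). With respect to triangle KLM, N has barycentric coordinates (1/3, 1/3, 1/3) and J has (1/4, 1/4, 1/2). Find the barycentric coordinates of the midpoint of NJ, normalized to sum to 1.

Since both coordinate triples sum to 1, the midpoint's barycentrics are the componentwise average.
(1/3+1/4)/2 = 7/24; similarly 7/24 and 5/12.

(7/24, 7/24, 5/12)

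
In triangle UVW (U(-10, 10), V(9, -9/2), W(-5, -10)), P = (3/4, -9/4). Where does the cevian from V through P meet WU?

(-15/2, 0)

Barycentric coordinates of P with respect to UVW: (1/4, 1/2, 1/4).
On side WU the V-coordinate is zero; dropping P's V-weight 1/2 and renormalizing the remaining 1/4 : 1/4 gives weights 1/2, 1/2 on W, U.
Q = (1/2)·(-5, -10) + (1/2)·(-10, 10) = (-15/2, 0).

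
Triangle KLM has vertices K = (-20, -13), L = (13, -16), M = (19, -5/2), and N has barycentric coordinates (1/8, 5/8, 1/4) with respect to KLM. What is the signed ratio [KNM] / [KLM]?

The signed ratio [KNM]/[KLM] equals the barycentric coordinate of N at vertex L, which is 5/8.

5/8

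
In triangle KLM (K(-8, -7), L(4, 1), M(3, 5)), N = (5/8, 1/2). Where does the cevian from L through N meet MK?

(-7/5, 1/5)

Barycentric coordinates of N with respect to KLM: (1/4, 3/8, 3/8).
On side MK the L-coordinate is zero; dropping N's L-weight 3/8 and renormalizing the remaining 3/8 : 1/4 gives weights 3/5, 2/5 on M, K.
J = (3/5)·(3, 5) + (2/5)·(-8, -7) = (-7/5, 1/5).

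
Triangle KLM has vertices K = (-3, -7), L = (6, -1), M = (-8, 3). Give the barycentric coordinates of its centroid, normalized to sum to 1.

(1/3, 1/3, 1/3)

The centroid is the average of the vertices, so each weight is 1/3.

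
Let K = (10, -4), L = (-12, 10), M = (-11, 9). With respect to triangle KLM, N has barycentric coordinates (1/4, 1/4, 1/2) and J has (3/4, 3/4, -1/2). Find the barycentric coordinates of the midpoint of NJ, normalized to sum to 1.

(1/2, 1/2, 0)

Since both coordinate triples sum to 1, the midpoint's barycentrics are the componentwise average.
(1/4+3/4)/2 = 1/2; similarly 1/2 and 0.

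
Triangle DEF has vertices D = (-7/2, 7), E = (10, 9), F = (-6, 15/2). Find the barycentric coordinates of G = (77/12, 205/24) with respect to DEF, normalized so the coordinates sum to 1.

(1/6, 3/4, 1/12)

Signed area of the reference triangle: [DEF] = ½·((-7/2)·(9−(15/2)) + 10·(15/2−7) + (-6)·(7−9)) = ½·(-21/4 + 5 + 12) = 47/8.
[GEF] = ½·((77/12)·(9−(15/2)) + 10·(15/2−(205/24)) + (-6)·(205/24−9)) = ½·(77/8 − 125/12 + 11/4) = 47/48, so the D-coordinate is (47/48)/(47/8) = 1/6.
[DGF] = ½·((-7/2)·(205/24−(15/2)) + (77/12)·(15/2−7) + (-6)·(7−(205/24))) = ½·(-175/48 + 77/24 + 37/4) = 141/32, so the E-coordinate is 3/4.
[DEG] = ½·((-7/2)·(9−(205/24)) + 10·(205/24−7) + (77/12)·(7−9)) = ½·(-77/48 + 185/12 − 77/6) = 47/96, so the F-coordinate is 1/12.
Check: 1/6 + 3/4 + 1/12 = 1.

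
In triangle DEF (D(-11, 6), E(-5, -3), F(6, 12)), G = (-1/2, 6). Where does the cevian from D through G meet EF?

(8/5, 6)

Barycentric coordinates of G with respect to DEF: (1/6, 1/3, 1/2).
On side EF the D-coordinate is zero; dropping G's D-weight 1/6 and renormalizing the remaining 1/3 : 1/2 gives weights 2/5, 3/5 on E, F.
H = (2/5)·(-5, -3) + (3/5)·(6, 12) = (8/5, 6).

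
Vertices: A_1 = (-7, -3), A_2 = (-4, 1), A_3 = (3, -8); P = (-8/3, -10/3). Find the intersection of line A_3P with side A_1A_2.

Barycentric coordinates of P with respect to A_1A_2A_3: (1/3, 1/3, 1/3).
On side A_1A_2 the A_3-coordinate is zero; dropping P's A_3-weight 1/3 and renormalizing the remaining 1/3 : 1/3 gives weights 1/2, 1/2 on A_1, A_2.
Q = (1/2)·(-7, -3) + (1/2)·(-4, 1) = (-11/2, -1).

(-11/2, -1)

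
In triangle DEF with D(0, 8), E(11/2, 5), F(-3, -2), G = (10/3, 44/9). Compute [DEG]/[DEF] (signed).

[DEF] = ½·(0·(5−(-2)) + (11/2)·(-2−8) + (-3)·(8−5)) = ½·(0 − 55 − 9) = -32.
[DEG] = ½·(0·(5−(44/9)) + (11/2)·(44/9−8) + (10/3)·(8−5)) = ½·(0 − 154/9 + 10) = -32/9, so the ratio is (-32/9)/(-32) = 1/9.

1/9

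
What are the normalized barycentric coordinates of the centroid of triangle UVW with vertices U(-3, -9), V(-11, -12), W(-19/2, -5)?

The centroid is the average of the vertices, so each weight is 1/3.

(1/3, 1/3, 1/3)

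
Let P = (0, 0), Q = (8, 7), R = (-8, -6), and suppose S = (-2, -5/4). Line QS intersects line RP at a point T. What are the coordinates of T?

Barycentric coordinates of S with respect to PQR: (1/4, 1/4, 1/2).
On side RP the Q-coordinate is zero; dropping S's Q-weight 1/4 and renormalizing the remaining 1/2 : 1/4 gives weights 2/3, 1/3 on R, P.
T = (2/3)·(-8, -6) + (1/3)·(0, 0) = (-16/3, -4).

(-16/3, -4)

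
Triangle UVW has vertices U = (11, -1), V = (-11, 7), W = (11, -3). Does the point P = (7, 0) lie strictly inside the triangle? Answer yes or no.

yes

Barycentric coordinates of P: (13/22, 2/11, 5/22).
The three coordinates are positive, positive, positive; a point is interior exactly when all three are positive.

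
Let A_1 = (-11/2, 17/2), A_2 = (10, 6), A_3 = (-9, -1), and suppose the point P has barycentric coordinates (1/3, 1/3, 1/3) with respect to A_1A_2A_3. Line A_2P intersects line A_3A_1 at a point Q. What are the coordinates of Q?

(-29/4, 15/4)

Line A_2P meets A_3A_1 where the A_2-coordinate vanishes; zeroing P's A_2-weight and renormalizing leaves A_3, A_1-weights 1/3 : 1/3 → (1/2, 1/2).
So Q = (1/2)·A_3 + (1/2)·A_1 = (-29/4, 15/4).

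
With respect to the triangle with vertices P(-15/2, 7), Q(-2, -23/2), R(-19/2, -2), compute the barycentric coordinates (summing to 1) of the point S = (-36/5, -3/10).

(2/5, 1/5, 2/5)

Signed area of the reference triangle: [PQR] = ½·((-15/2)·(-23/2−(-2)) + (-2)·(-2−7) + (-19/2)·(7−(-23/2))) = ½·(285/4 + 18 − 703/4) = -173/4.
[SQR] = ½·((-36/5)·(-23/2−(-2)) + (-2)·(-2−(-3/10)) + (-19/2)·(-3/10−(-23/2))) = ½·(342/5 + 17/5 − 532/5) = -173/10, so the P-coordinate is (-173/10)/(-173/4) = 2/5.
[PSR] = ½·((-15/2)·(-3/10−(-2)) + (-36/5)·(-2−7) + (-19/2)·(7−(-3/10))) = ½·(-51/4 + 324/5 − 1387/20) = -173/20, so the Q-coordinate is 1/5.
[PQS] = ½·((-15/2)·(-23/2−(-3/10)) + (-2)·(-3/10−7) + (-36/5)·(7−(-23/2))) = ½·(84 + 73/5 − 666/5) = -173/10, so the R-coordinate is 2/5.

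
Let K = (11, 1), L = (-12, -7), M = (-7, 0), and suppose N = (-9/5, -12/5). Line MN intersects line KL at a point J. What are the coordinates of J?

Barycentric coordinates of N with respect to KLM: (2/5, 2/5, 1/5).
On side KL the M-coordinate is zero; dropping N's M-weight 1/5 and renormalizing the remaining 2/5 : 2/5 gives weights 1/2, 1/2 on K, L.
J = (1/2)·(11, 1) + (1/2)·(-12, -7) = (-1/2, -3).

(-1/2, -3)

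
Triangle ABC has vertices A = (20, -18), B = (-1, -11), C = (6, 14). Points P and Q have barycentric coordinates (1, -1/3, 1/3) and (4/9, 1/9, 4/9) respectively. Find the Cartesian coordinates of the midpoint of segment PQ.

(152/9, -19/3)

Barycentric coordinates of the midpoint are the average: (13/18, -1/9, 7/18).
Converting: (13/18)·A + (-1/9)·B + (7/18)·C = (152/9, -19/3).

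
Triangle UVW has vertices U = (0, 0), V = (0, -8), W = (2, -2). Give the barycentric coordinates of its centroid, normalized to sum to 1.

(1/3, 1/3, 1/3)

The centroid is the average of the vertices, so each weight is 1/3.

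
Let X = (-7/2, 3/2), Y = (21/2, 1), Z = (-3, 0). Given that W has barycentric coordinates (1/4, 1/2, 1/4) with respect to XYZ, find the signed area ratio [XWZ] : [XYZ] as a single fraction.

1/2

The signed ratio [XWZ]/[XYZ] equals the barycentric coordinate of W at vertex Y, which is 1/2.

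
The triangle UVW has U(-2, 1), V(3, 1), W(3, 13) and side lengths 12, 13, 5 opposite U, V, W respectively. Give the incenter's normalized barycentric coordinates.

The incenter has barycentric coordinates proportional to the opposite side lengths: (12 : 13 : 5).
Normalizing by 12+13+5 = 30 gives (2/5, 13/30, 1/6).

(2/5, 13/30, 1/6)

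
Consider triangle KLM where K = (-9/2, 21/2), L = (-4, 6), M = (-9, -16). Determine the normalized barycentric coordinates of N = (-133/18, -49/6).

Signed area of the reference triangle: [KLM] = ½·((-9/2)·(6−(-16)) + (-4)·(-16−(21/2)) + (-9)·(21/2−6)) = ½·(-99 + 106 − 81/2) = -67/4.
[NLM] = ½·((-133/18)·(6−(-16)) + (-4)·(-16−(-49/6)) + (-9)·(-49/6−6)) = ½·(-1463/9 + 94/3 + 255/2) = -67/36, so the K-coordinate is (-67/36)/(-67/4) = 1/9.
[KNM] = ½·((-9/2)·(-49/6−(-16)) + (-133/18)·(-16−(21/2)) + (-9)·(21/2−(-49/6))) = ½·(-141/4 + 7049/36 − 168) = -67/18, so the L-coordinate is 2/9.
[KLN] = ½·((-9/2)·(6−(-49/6)) + (-4)·(-49/6−(21/2)) + (-133/18)·(21/2−6)) = ½·(-255/4 + 224/3 − 133/4) = -67/6, so the M-coordinate is 2/3.

(1/9, 2/9, 2/3)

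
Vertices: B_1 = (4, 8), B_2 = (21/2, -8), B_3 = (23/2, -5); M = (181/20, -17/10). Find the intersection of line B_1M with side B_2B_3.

(157/14, -41/7)

Barycentric coordinates of M with respect to B_1B_2B_3: (3/10, 1/5, 1/2).
On side B_2B_3 the B_1-coordinate is zero; dropping M's B_1-weight 3/10 and renormalizing the remaining 1/5 : 1/2 gives weights 2/7, 5/7 on B_2, B_3.
N = (2/7)·(21/2, -8) + (5/7)·(23/2, -5) = (157/14, -41/7).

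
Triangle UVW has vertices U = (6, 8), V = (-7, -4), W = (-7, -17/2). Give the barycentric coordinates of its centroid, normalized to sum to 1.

The centroid is the average of the vertices, so each weight is 1/3.

(1/3, 1/3, 1/3)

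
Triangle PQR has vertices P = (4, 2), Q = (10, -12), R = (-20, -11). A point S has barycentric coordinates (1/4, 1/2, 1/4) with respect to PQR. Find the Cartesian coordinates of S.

(1, -33/4)

S = (1/4)·P + (1/2)·Q + (1/4)·R.
x-coordinate: (1/4)·4 + (1/2)·10 + (1/4)·(-20) = 1.
y-coordinate: (1/4)·2 + (1/2)·(-12) + (1/4)·(-11) = -33/4.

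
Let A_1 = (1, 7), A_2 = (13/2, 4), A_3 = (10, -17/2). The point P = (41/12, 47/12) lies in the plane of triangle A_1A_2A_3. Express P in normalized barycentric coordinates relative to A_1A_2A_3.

(2/3, 1/6, 1/6)

Signed area of the reference triangle: [A_1A_2A_3] = ½·(1·(4−(-17/2)) + (13/2)·(-17/2−7) + 10·(7−4)) = ½·(25/2 − 403/4 + 30) = -233/8.
[PA_2A_3] = ½·((41/12)·(4−(-17/2)) + (13/2)·(-17/2−(47/12)) + 10·(47/12−4)) = ½·(1025/24 − 1937/24 − 5/6) = -233/12, so the A_1-coordinate is (-233/12)/(-233/8) = 2/3.
[A_1PA_3] = ½·(1·(47/12−(-17/2)) + (41/12)·(-17/2−7) + 10·(7−(47/12))) = ½·(149/12 − 1271/24 + 185/6) = -233/48, so the A_2-coordinate is 1/6.
[A_1A_2P] = ½·(1·(4−(47/12)) + (13/2)·(47/12−7) + (41/12)·(7−4)) = ½·(1/12 − 481/24 + 41/4) = -233/48, so the A_3-coordinate is 1/6.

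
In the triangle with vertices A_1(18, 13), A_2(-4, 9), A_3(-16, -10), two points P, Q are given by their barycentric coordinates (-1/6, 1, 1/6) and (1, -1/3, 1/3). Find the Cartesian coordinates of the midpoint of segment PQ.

(13/6, 71/12)

Barycentric coordinates of the midpoint are the average: (5/12, 1/3, 1/4).
Converting: (5/12)·A_1 + (1/3)·A_2 + (1/4)·A_3 = (13/6, 71/12).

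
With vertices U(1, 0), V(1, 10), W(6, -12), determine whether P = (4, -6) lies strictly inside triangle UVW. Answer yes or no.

yes

Barycentric coordinates of P: (7/25, 3/25, 3/5).
The three coordinates are positive, positive, positive; a point is interior exactly when all three are positive.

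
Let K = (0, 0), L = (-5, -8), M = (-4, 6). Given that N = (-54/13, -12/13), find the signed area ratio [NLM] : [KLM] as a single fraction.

1/13

[KLM] = ½·(0·(-8−6) + (-5)·(6−0) + (-4)·(0−(-8))) = ½·(0 − 30 − 32) = -31.
[NLM] = ½·((-54/13)·(-8−6) + (-5)·(6−(-12/13)) + (-4)·(-12/13−(-8))) = ½·(756/13 − 450/13 − 368/13) = -31/13, so the ratio is (-31/13)/(-31) = 1/13.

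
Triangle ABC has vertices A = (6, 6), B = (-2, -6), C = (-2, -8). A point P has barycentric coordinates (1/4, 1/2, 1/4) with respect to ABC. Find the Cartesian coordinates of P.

(0, -7/2)

P = (1/4)·A + (1/2)·B + (1/4)·C.
x-coordinate: (1/4)·6 + (1/2)·(-2) + (1/4)·(-2) = 0.
y-coordinate: (1/4)·6 + (1/2)·(-6) + (1/4)·(-8) = -7/2.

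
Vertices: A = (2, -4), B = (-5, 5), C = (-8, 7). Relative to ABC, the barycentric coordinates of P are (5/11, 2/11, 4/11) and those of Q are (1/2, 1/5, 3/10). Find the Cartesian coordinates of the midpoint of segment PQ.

Barycentric coordinates of the midpoint are the average: (21/44, 21/110, 73/220).
Converting: (21/44)·A + (21/110)·B + (73/220)·C = (-146/55, 301/220).

(-146/55, 301/220)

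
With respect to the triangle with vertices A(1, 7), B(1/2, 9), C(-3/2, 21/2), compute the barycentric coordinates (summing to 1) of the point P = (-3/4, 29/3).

Signed area of the reference triangle: [ABC] = ½·(1·(9−(21/2)) + (1/2)·(21/2−7) + (-3/2)·(7−9)) = ½·(-3/2 + 7/4 + 3) = 13/8.
[PBC] = ½·((-3/4)·(9−(21/2)) + (1/2)·(21/2−(29/3)) + (-3/2)·(29/3−9)) = ½·(9/8 + 5/12 − 1) = 13/48, so the A-coordinate is (13/48)/(13/8) = 1/6.
[APC] = ½·(1·(29/3−(21/2)) + (-3/4)·(21/2−7) + (-3/2)·(7−(29/3))) = ½·(-5/6 − 21/8 + 4) = 13/48, so the B-coordinate is 1/6.
[ABP] = ½·(1·(9−(29/3)) + (1/2)·(29/3−7) + (-3/4)·(7−9)) = ½·(-2/3 + 4/3 + 3/2) = 13/12, so the C-coordinate is 2/3.

(1/6, 1/6, 2/3)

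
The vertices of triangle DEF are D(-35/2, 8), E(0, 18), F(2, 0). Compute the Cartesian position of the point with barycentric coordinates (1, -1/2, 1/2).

G = 1·D + (-1/2)·E + (1/2)·F.
x-coordinate: 1·(-35/2) + (-1/2)·0 + (1/2)·2 = -33/2.
y-coordinate: 1·8 + (-1/2)·18 + (1/2)·0 = -1.

(-33/2, -1)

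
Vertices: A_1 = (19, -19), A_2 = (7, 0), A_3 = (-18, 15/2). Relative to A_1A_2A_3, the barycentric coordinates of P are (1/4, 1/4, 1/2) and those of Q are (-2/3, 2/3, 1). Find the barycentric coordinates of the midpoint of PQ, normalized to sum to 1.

(-5/24, 11/24, 3/4)

Since both coordinate triples sum to 1, the midpoint's barycentrics are the componentwise average.
(1/4+-2/3)/2 = -5/24; similarly 11/24 and 3/4.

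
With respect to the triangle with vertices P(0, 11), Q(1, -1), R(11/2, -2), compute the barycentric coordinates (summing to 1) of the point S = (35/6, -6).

(-1/3, 1/3, 1)

Signed area of the reference triangle: [PQR] = ½·(0·(-1−(-2)) + 1·(-2−11) + (11/2)·(11−(-1))) = ½·(0 − 13 + 66) = 53/2.
[SQR] = ½·((35/6)·(-1−(-2)) + 1·(-2−(-6)) + (11/2)·(-6−(-1))) = ½·(35/6 + 4 − 55/2) = -53/6, so the P-coordinate is (-53/6)/(53/2) = -1/3.
[PSR] = ½·(0·(-6−(-2)) + (35/6)·(-2−11) + (11/2)·(11−(-6))) = ½·(0 − 455/6 + 187/2) = 53/6, so the Q-coordinate is 1/3.
[PQS] = ½·(0·(-1−(-6)) + 1·(-6−11) + (35/6)·(11−(-1))) = ½·(0 − 17 + 70) = 53/2, so the R-coordinate is 1.
Check: -1/3 + 1/3 + 1 = 1.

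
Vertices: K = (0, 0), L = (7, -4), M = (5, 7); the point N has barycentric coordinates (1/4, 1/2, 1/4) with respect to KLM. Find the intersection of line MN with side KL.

Line MN meets KL where the M-coordinate vanishes; zeroing N's M-weight and renormalizing leaves K, L-weights 1/4 : 1/2 → (1/3, 2/3).
So J = (1/3)·K + (2/3)·L = (14/3, -8/3).

(14/3, -8/3)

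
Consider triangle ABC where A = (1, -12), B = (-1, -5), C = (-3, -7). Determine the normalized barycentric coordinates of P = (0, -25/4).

Signed area of the reference triangle: [ABC] = ½·(1·(-5−(-7)) + (-1)·(-7−(-12)) + (-3)·(-12−(-5))) = ½·(2 − 5 + 21) = 9.
[PBC] = ½·(0·(-5−(-7)) + (-1)·(-7−(-25/4)) + (-3)·(-25/4−(-5))) = ½·(0 + 3/4 + 15/4) = 9/4, so the A-coordinate is (9/4)/9 = 1/4.
[APC] = ½·(1·(-25/4−(-7)) + 0·(-7−(-12)) + (-3)·(-12−(-25/4))) = ½·(3/4 + 0 + 69/4) = 9, so the B-coordinate is 1.
[ABP] = ½·(1·(-5−(-25/4)) + (-1)·(-25/4−(-12)) + 0·(-12−(-5))) = ½·(5/4 − 23/4 + 0) = -9/4, so the C-coordinate is -1/4.

(1/4, 1, -1/4)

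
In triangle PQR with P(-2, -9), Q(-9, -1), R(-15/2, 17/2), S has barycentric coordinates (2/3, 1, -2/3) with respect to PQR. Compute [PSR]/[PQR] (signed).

The signed ratio [PSR]/[PQR] equals the barycentric coordinate of S at vertex Q, which is 1.

1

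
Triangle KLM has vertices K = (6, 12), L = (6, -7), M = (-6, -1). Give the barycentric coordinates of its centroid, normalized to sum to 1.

The centroid is the average of the vertices, so each weight is 1/3.

(1/3, 1/3, 1/3)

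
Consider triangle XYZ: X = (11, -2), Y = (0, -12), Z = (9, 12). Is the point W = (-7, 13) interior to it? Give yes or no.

no

Barycentric coordinates of W: (-131/58, 37/29, 115/58).
The three coordinates are negative, positive, positive; a point is interior exactly when all three are positive.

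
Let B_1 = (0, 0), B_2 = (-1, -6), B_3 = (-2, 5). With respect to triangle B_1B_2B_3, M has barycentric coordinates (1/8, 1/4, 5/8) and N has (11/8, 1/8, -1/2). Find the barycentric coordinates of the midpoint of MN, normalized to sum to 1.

(3/4, 3/16, 1/16)

Since both coordinate triples sum to 1, the midpoint's barycentrics are the componentwise average.
(1/8+11/8)/2 = 3/4; similarly 3/16 and 1/16.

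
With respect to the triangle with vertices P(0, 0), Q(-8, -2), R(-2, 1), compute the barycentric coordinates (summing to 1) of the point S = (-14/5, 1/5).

(1/5, 1/5, 3/5)

Signed area of the reference triangle: [PQR] = ½·(0·(-2−1) + (-8)·(1−0) + (-2)·(0−(-2))) = ½·(0 − 8 − 4) = -6.
[SQR] = ½·((-14/5)·(-2−1) + (-8)·(1−(1/5)) + (-2)·(1/5−(-2))) = ½·(42/5 − 32/5 − 22/5) = -6/5, so the P-coordinate is (-6/5)/(-6) = 1/5.
[PSR] = ½·(0·(1/5−1) + (-14/5)·(1−0) + (-2)·(0−(1/5))) = ½·(0 − 14/5 + 2/5) = -6/5, so the Q-coordinate is 1/5.
[PQS] = ½·(0·(-2−(1/5)) + (-8)·(1/5−0) + (-14/5)·(0−(-2))) = ½·(0 − 8/5 − 28/5) = -18/5, so the R-coordinate is 3/5.
Check: 1/5 + 1/5 + 3/5 = 1.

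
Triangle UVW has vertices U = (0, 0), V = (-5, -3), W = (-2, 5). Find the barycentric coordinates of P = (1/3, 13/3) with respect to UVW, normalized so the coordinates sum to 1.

Signed area of the reference triangle: [UVW] = ½·(0·(-3−5) + (-5)·(5−0) + (-2)·(0−(-3))) = ½·(0 − 25 − 6) = -31/2.
[PVW] = ½·((1/3)·(-3−5) + (-5)·(5−(13/3)) + (-2)·(13/3−(-3))) = ½·(-8/3 − 10/3 − 44/3) = -31/3, so the U-coordinate is (-31/3)/(-31/2) = 2/3.
[UPW] = ½·(0·(13/3−5) + (1/3)·(5−0) + (-2)·(0−(13/3))) = ½·(0 + 5/3 + 26/3) = 31/6, so the V-coordinate is -1/3.
[UVP] = ½·(0·(-3−(13/3)) + (-5)·(13/3−0) + (1/3)·(0−(-3))) = ½·(0 − 65/3 + 1) = -31/3, so the W-coordinate is 2/3.
Check: 2/3 − 1/3 + 2/3 = 1.

(2/3, -1/3, 2/3)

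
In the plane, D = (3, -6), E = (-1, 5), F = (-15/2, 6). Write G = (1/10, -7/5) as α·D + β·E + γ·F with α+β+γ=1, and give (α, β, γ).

(3/5, 1/5, 1/5)

Signed area of the reference triangle: [DEF] = ½·(3·(5−6) + (-1)·(6−(-6)) + (-15/2)·(-6−5)) = ½·(-3 − 12 + 165/2) = 135/4.
[GEF] = ½·((1/10)·(5−6) + (-1)·(6−(-7/5)) + (-15/2)·(-7/5−5)) = ½·(-1/10 − 37/5 + 48) = 81/4, so the D-coordinate is (81/4)/(135/4) = 3/5.
[DGF] = ½·(3·(-7/5−6) + (1/10)·(6−(-6)) + (-15/2)·(-6−(-7/5))) = ½·(-111/5 + 6/5 + 69/2) = 27/4, so the E-coordinate is 1/5.
[DEG] = ½·(3·(5−(-7/5)) + (-1)·(-7/5−(-6)) + (1/10)·(-6−5)) = ½·(96/5 − 23/5 − 11/10) = 27/4, so the F-coordinate is 1/5.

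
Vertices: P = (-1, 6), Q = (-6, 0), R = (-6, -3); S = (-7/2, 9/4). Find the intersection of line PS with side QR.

Barycentric coordinates of S with respect to PQR: (1/2, 1/4, 1/4).
On side QR the P-coordinate is zero; dropping S's P-weight 1/2 and renormalizing the remaining 1/4 : 1/4 gives weights 1/2, 1/2 on Q, R.
T = (1/2)·(-6, 0) + (1/2)·(-6, -3) = (-6, -3/2).

(-6, -3/2)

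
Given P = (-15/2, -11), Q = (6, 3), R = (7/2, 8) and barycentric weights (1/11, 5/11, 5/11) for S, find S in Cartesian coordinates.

(40/11, 4)

S = (1/11)·P + (5/11)·Q + (5/11)·R.
x-coordinate: (1/11)·(-15/2) + (5/11)·6 + (5/11)·(7/2) = 40/11.
y-coordinate: (1/11)·(-11) + (5/11)·3 + (5/11)·8 = 4.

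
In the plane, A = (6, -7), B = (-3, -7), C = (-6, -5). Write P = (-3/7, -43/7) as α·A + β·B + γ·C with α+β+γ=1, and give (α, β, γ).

Signed area of the reference triangle: [ABC] = ½·(6·(-7−(-5)) + (-3)·(-5−(-7)) + (-6)·(-7−(-7))) = ½·(-12 − 6 + 0) = -9.
[PBC] = ½·((-3/7)·(-7−(-5)) + (-3)·(-5−(-43/7)) + (-6)·(-43/7−(-7))) = ½·(6/7 − 24/7 − 36/7) = -27/7, so the A-coordinate is (-27/7)/(-9) = 3/7.
[APC] = ½·(6·(-43/7−(-5)) + (-3/7)·(-5−(-7)) + (-6)·(-7−(-43/7))) = ½·(-48/7 − 6/7 + 36/7) = -9/7, so the B-coordinate is 1/7.
[ABP] = ½·(6·(-7−(-43/7)) + (-3)·(-43/7−(-7)) + (-3/7)·(-7−(-7))) = ½·(-36/7 − 18/7 + 0) = -27/7, so the C-coordinate is 3/7.

(3/7, 1/7, 3/7)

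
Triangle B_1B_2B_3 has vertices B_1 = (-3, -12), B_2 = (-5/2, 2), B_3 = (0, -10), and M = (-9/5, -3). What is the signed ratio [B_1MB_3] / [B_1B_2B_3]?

3/5

[B_1B_2B_3] = ½·((-3)·(2−(-10)) + (-5/2)·(-10−(-12)) + 0·(-12−2)) = ½·(-36 − 5 + 0) = -41/2.
[B_1MB_3] = ½·((-3)·(-3−(-10)) + (-9/5)·(-10−(-12)) + 0·(-12−(-3))) = ½·(-21 − 18/5 + 0) = -123/10, so the ratio is (-123/10)/(-41/2) = 3/5.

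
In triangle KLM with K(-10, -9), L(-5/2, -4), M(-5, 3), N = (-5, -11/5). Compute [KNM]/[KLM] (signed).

[KLM] = ½·((-10)·(-4−3) + (-5/2)·(3−(-9)) + (-5)·(-9−(-4))) = ½·(70 − 30 + 25) = 65/2.
[KNM] = ½·((-10)·(-11/5−3) + (-5)·(3−(-9)) + (-5)·(-9−(-11/5))) = ½·(52 − 60 + 34) = 13, so the ratio is 13/(65/2) = 2/5.

2/5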